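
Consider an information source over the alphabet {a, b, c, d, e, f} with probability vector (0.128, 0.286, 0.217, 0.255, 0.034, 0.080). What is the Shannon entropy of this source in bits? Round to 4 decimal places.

2.3345 bits

H = −Σ pᵢ log₂ pᵢ.
−0.128·log₂(0.128) = 0.3796
−0.286·log₂(0.286) = 0.5165
−0.217·log₂(0.217) = 0.4783
−0.255·log₂(0.255) = 0.5027
−0.034·log₂(0.034) = 0.1659
−0.080·log₂(0.080) = 0.2915
Sum ≈ 2.3345 → 2.3345 bits.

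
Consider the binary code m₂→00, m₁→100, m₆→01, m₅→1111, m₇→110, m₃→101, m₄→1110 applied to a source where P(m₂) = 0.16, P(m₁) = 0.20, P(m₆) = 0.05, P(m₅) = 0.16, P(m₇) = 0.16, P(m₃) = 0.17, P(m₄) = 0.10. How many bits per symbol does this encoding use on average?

L̄ = Σ pᵢ·ℓᵢ = 0.16·2 + 0.20·3 + 0.05·2 + 0.16·4 + 0.16·3 + 0.17·3 + 0.10·4 = 3.05 bits/symbol.

3.05 bits/symbol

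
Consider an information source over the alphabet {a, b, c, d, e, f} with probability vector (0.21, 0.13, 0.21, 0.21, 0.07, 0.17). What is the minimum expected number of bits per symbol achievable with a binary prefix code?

2.57 bits/symbol

Repeatedly combine the two least-probable nodes; the expected code length is the sum of the merged weights.
merge 7/100 + 13/100 → 1/5
merge 17/100 + 1/5 → 37/100
merge 21/100 + 21/100 → 21/50
merge 21/100 + 37/100 → 29/50
merge 21/50 + 29/50 → 1
L = 1/5 + 37/100 + 21/50 + 29/50 + 1 = 257/100 = 2.57 bits/symbol.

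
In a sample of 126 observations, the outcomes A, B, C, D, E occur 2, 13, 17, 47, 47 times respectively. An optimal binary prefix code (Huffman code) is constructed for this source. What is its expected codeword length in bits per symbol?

Probabilities are the counts divided by 126.
Repeatedly combine the two least-probable nodes; the expected code length is the sum of the merged weights.
merge 1/63 + 13/126 → 5/42
merge 5/42 + 17/126 → 16/63
merge 16/63 + 47/126 → 79/126
merge 47/126 + 79/126 → 1
L = 5/42 + 16/63 + 79/126 + 1 = 2 bits/symbol.

2 bits/symbol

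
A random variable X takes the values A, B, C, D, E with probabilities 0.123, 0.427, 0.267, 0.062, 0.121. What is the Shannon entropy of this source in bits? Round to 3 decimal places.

H = −Σ pᵢ log₂ pᵢ.
−0.123·log₂(0.123) = 0.3719
−0.427·log₂(0.427) = 0.5242
−0.267·log₂(0.267) = 0.5087
−0.062·log₂(0.062) = 0.2487
−0.121·log₂(0.121) = 0.3687
Sum ≈ 2.0221 → 2.022 bits.

2.022 bits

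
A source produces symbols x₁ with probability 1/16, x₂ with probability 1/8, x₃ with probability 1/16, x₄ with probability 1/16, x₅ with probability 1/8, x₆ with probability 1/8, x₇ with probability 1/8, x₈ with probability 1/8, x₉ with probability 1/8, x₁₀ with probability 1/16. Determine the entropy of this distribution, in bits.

Each probability is a power of 1/2, so log₂(1/p) is an integer.
H = Σ p·log₂(1/p) = 1/16·4 + 1/8·3 + 1/16·4 + 1/16·4 + 1/8·3 + 1/8·3 + 1/8·3 + 1/8·3 + 1/8·3 + 1/16·4 = 3.25 bits.

3.25 bits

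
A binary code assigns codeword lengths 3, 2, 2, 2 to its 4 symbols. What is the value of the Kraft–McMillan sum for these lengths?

0.875

With common denominator 2^3 = 8: Σ 2^(−ℓᵢ) = 1/8 + 2/8 + 2/8 + 2/8 = 7/8 = 0.875.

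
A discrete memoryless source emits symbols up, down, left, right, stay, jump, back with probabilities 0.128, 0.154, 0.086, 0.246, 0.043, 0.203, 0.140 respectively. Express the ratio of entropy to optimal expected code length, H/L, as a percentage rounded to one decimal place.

Entropy H = −Σ p log₂ p ≈ 2.6567 bits.
Huffman merges: 43/1000+43/500→129/1000; 16/125+129/1000→257/1000; 7/50+77/500→147/500; 203/1000+123/500→449/1000; 257/1000+147/500→551/1000; 449/1000+551/1000→1. L = 67/25 ≈ 2.6800.
Efficiency = H/L = 2.6567/2.6800 = 99.1%.

99.1%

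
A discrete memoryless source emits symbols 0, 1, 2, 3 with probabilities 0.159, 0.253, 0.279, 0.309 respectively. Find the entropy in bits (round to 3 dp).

1.961 bits

H = −Σ pᵢ log₂ pᵢ.
−0.159·log₂(0.159) = 0.4218
−0.253·log₂(0.253) = 0.5016
−0.279·log₂(0.279) = 0.5138
−0.309·log₂(0.309) = 0.5235
Sum ≈ 1.9608 → 1.961 bits.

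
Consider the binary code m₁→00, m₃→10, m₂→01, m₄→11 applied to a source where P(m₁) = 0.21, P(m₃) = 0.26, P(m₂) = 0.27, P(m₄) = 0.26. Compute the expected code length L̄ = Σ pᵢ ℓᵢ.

2 bits/symbol

L̄ = Σ pᵢ·ℓᵢ = 0.21·2 + 0.26·2 + 0.27·2 + 0.26·2 = 2 bits/symbol.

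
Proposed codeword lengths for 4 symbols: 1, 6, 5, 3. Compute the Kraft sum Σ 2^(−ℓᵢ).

0.671875

With common denominator 2^6 = 64: Σ 2^(−ℓᵢ) = 32/64 + 1/64 + 2/64 + 8/64 = 43/64 = 0.671875.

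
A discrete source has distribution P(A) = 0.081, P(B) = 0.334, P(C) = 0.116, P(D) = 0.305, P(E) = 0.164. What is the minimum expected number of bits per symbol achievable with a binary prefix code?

2.197 bits/symbol

Repeatedly combine the two least-probable nodes; the expected code length is the sum of the merged weights.
merge 81/1000 + 29/250 → 197/1000
merge 41/250 + 197/1000 → 361/1000
merge 61/200 + 167/500 → 639/1000
merge 361/1000 + 639/1000 → 1
L = 197/1000 + 361/1000 + 639/1000 + 1 = 2197/1000 = 2.197 bits/symbol.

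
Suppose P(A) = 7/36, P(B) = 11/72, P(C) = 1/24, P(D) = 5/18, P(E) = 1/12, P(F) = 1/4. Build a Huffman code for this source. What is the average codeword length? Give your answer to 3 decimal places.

2.403 bits/symbol

Repeatedly combine the two least-probable nodes; the expected code length is the sum of the merged weights.
merge 1/24 + 1/12 → 1/8
merge 1/8 + 11/72 → 5/18
merge 7/36 + 1/4 → 4/9
merge 5/18 + 5/18 → 5/9
merge 4/9 + 5/9 → 1
L = 1/8 + 5/18 + 4/9 + 5/9 + 1 = 173/72 ≈ 2.403 bits/symbol.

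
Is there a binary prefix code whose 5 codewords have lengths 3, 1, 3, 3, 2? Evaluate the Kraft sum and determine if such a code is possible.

With common denominator 2^3 = 8: Σ 2^(−ℓᵢ) = 1/8 + 4/8 + 1/8 + 1/8 + 2/8 = 9/8 = 1.125.
Kraft's inequality requires Σ ≤ 1; here Σ = 1.125 > 1, so no such prefix code exists.

1.125; no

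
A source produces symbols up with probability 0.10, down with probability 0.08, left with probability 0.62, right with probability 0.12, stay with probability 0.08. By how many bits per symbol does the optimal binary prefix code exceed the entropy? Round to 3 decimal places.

0.050 bits

Entropy H = −Σ p log₂ p ≈ 1.7099 bits.
Huffman merges: 2/25+2/25→4/25; 1/10+3/25→11/50; 4/25+11/50→19/50; 19/50+31/50→1. L = 44/25 ≈ 1.7600.
L − H = 1.7600 − 1.7099 = 0.050 bits.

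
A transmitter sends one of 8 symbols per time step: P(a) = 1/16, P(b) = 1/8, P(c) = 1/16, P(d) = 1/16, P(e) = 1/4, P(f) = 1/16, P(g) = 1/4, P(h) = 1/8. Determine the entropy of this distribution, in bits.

2.75 bits

Each probability is a power of 1/2, so log₂(1/p) is an integer.
H = Σ p·log₂(1/p) = 1/16·4 + 1/8·3 + 1/16·4 + 1/16·4 + 1/4·2 + 1/16·4 + 1/4·2 + 1/8·3 = 2.75 bits.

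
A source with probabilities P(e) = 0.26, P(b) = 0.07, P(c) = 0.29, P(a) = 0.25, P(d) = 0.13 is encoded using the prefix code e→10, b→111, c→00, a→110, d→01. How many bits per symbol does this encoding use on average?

2.32 bits/symbol

L̄ = Σ pᵢ·ℓᵢ = 0.26·2 + 0.07·3 + 0.29·2 + 0.25·3 + 0.13·2 = 2.32 bits/symbol.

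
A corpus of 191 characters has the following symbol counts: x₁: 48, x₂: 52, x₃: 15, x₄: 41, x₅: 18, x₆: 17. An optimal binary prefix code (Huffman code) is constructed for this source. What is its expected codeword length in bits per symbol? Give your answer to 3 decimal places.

2.429 bits/symbol

Probabilities are the counts divided by 191.
Repeatedly combine the two least-probable nodes; the expected code length is the sum of the merged weights.
merge 15/191 + 17/191 → 32/191
merge 18/191 + 32/191 → 50/191
merge 41/191 + 48/191 → 89/191
merge 50/191 + 52/191 → 102/191
merge 89/191 + 102/191 → 1
L = 32/191 + 50/191 + 89/191 + 102/191 + 1 = 464/191 ≈ 2.429 bits/symbol.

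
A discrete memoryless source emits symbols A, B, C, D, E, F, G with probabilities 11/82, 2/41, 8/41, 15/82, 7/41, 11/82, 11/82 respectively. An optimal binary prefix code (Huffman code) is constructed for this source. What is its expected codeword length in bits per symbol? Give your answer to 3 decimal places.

2.805 bits/symbol

Repeatedly combine the two least-probable nodes; the expected code length is the sum of the merged weights.
merge 2/41 + 11/82 → 15/82
merge 11/82 + 11/82 → 11/41
merge 7/41 + 15/82 → 29/82
merge 15/82 + 8/41 → 31/82
merge 11/41 + 29/82 → 51/82
merge 31/82 + 51/82 → 1
L = 15/82 + 11/41 + 29/82 + 31/82 + 51/82 + 1 = 115/41 ≈ 2.805 bits/symbol.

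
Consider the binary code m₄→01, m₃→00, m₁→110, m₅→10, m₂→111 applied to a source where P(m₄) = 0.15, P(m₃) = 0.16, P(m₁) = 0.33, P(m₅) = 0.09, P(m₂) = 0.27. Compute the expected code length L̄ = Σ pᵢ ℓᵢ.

2.6 bits/symbol

L̄ = Σ pᵢ·ℓᵢ = 0.15·2 + 0.16·2 + 0.33·3 + 0.09·2 + 0.27·3 = 2.6 bits/symbol.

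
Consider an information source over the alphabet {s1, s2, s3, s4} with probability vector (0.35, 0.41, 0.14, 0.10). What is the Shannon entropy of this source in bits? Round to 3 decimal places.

H = −Σ pᵢ log₂ pᵢ.
−0.35·log₂(0.35) = 0.5301
−0.41·log₂(0.41) = 0.5274
−0.14·log₂(0.14) = 0.3971
−0.10·log₂(0.10) = 0.3322
Sum ≈ 1.7868 → 1.787 bits.

1.787 bits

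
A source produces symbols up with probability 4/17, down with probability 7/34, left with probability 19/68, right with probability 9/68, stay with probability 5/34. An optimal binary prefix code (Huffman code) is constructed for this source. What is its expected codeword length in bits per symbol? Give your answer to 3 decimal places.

Repeatedly combine the two least-probable nodes; the expected code length is the sum of the merged weights.
merge 9/68 + 5/34 → 19/68
merge 7/34 + 4/17 → 15/34
merge 19/68 + 19/68 → 19/34
merge 15/34 + 19/34 → 1
L = 19/68 + 15/34 + 19/34 + 1 = 155/68 ≈ 2.279 bits/symbol.

2.279 bits/symbol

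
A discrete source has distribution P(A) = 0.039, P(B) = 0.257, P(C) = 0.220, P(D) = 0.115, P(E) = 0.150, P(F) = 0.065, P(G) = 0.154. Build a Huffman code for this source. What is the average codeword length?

Repeatedly combine the two least-probable nodes; the expected code length is the sum of the merged weights.
merge 39/1000 + 13/200 → 13/125
merge 13/125 + 23/200 → 219/1000
merge 3/20 + 77/500 → 38/125
merge 219/1000 + 11/50 → 439/1000
merge 257/1000 + 38/125 → 561/1000
merge 439/1000 + 561/1000 → 1
L = 13/125 + 219/1000 + 38/125 + 439/1000 + 561/1000 + 1 = 2627/1000 = 2.627 bits/symbol.

2.627 bits/symbol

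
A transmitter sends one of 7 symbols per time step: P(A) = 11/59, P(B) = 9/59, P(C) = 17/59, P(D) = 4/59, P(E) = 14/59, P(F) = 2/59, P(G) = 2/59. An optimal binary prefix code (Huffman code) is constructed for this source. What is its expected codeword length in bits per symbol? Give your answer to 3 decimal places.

Repeatedly combine the two least-probable nodes; the expected code length is the sum of the merged weights.
merge 2/59 + 2/59 → 4/59
merge 4/59 + 4/59 → 8/59
merge 8/59 + 9/59 → 17/59
merge 11/59 + 14/59 → 25/59
merge 17/59 + 17/59 → 34/59
merge 25/59 + 34/59 → 1
L = 4/59 + 8/59 + 17/59 + 25/59 + 34/59 + 1 = 147/59 ≈ 2.492 bits/symbol.

2.492 bits/symbol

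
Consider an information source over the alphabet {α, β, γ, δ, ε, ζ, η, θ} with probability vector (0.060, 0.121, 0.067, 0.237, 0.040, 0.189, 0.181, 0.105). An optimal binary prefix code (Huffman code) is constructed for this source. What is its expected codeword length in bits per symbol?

2.841 bits/symbol

Repeatedly combine the two least-probable nodes; the expected code length is the sum of the merged weights.
merge 1/25 + 3/50 → 1/10
merge 67/1000 + 1/10 → 167/1000
merge 21/200 + 121/1000 → 113/500
merge 167/1000 + 181/1000 → 87/250
merge 189/1000 + 113/500 → 83/200
merge 237/1000 + 87/250 → 117/200
merge 83/200 + 117/200 → 1
L = 1/10 + 167/1000 + 113/500 + 87/250 + 83/200 + 117/200 + 1 = 2841/1000 = 2.841 bits/symbol.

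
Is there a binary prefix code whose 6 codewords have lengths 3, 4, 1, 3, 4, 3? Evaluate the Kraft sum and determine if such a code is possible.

1; yes

With common denominator 2^4 = 16: Σ 2^(−ℓᵢ) = 2/16 + 1/16 + 8/16 + 2/16 + 1/16 + 2/16 = 16/16 = 1.
Kraft's inequality requires Σ ≤ 1; here Σ = 1 ≤ 1, so such a prefix code exists.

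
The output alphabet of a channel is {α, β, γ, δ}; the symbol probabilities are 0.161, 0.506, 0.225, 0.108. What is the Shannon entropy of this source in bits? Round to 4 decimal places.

H = −Σ pᵢ log₂ pᵢ.
−0.161·log₂(0.161) = 0.4242
−0.506·log₂(0.506) = 0.4973
−0.225·log₂(0.225) = 0.4842
−0.108·log₂(0.108) = 0.3468
Sum ≈ 1.7525 → 1.7525 bits.

1.7525 bits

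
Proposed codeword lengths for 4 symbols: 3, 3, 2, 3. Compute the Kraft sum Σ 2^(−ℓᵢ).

0.625

With common denominator 2^3 = 8: Σ 2^(−ℓᵢ) = 1/8 + 1/8 + 2/8 + 1/8 = 5/8 = 0.625.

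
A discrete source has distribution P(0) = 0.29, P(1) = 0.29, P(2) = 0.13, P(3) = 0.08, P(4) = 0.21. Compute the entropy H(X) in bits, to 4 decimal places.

2.1828 bits

H = −Σ pᵢ log₂ pᵢ.
−0.29·log₂(0.29) = 0.5179
−0.29·log₂(0.29) = 0.5179
−0.13·log₂(0.13) = 0.3826
−0.08·log₂(0.08) = 0.2915
−0.21·log₂(0.21) = 0.4728
Sum ≈ 2.1828 → 2.1828 bits.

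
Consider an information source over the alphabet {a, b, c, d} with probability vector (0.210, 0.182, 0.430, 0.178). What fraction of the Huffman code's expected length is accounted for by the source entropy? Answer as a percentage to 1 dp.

Entropy H = −Σ p log₂ p ≈ 1.8870 bits.
Huffman merges: 89/500+91/500→9/25; 21/100+9/25→57/100; 43/100+57/100→1. L = 193/100 ≈ 1.9300.
Efficiency = H/L = 1.8870/1.9300 = 97.8%.

97.8%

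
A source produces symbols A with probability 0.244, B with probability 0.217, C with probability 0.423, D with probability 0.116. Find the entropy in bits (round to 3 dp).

H = −Σ pᵢ log₂ pᵢ.
−0.244·log₂(0.244) = 0.4966
−0.217·log₂(0.217) = 0.4783
−0.423·log₂(0.423) = 0.5251
−0.116·log₂(0.116) = 0.3605
Sum ≈ 1.8604 → 1.860 bits.

1.860 bits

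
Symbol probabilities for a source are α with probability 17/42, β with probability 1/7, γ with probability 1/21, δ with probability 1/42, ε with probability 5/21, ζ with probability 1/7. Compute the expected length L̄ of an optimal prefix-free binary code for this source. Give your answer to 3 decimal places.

Repeatedly combine the two least-probable nodes; the expected code length is the sum of the merged weights.
merge 1/42 + 1/21 → 1/14
merge 1/14 + 1/7 → 3/14
merge 1/7 + 3/14 → 5/14
merge 5/21 + 5/14 → 25/42
merge 17/42 + 25/42 → 1
L = 1/14 + 3/14 + 5/14 + 25/42 + 1 = 47/21 ≈ 2.238 bits/symbol.

2.238 bits/symbol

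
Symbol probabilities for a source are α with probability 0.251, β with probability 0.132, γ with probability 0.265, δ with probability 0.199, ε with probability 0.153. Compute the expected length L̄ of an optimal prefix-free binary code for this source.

2.285 bits/symbol

Repeatedly combine the two least-probable nodes; the expected code length is the sum of the merged weights.
merge 33/250 + 153/1000 → 57/200
merge 199/1000 + 251/1000 → 9/20
merge 53/200 + 57/200 → 11/20
merge 9/20 + 11/20 → 1
L = 57/200 + 9/20 + 11/20 + 1 = 457/200 = 2.285 bits/symbol.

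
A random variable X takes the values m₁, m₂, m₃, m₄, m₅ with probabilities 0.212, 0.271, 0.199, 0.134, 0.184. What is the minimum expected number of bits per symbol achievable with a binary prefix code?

Repeatedly combine the two least-probable nodes; the expected code length is the sum of the merged weights.
merge 67/500 + 23/125 → 159/500
merge 199/1000 + 53/250 → 411/1000
merge 271/1000 + 159/500 → 589/1000
merge 411/1000 + 589/1000 → 1
L = 159/500 + 411/1000 + 589/1000 + 1 = 1159/500 = 2.318 bits/symbol.

2.318 bits/symbol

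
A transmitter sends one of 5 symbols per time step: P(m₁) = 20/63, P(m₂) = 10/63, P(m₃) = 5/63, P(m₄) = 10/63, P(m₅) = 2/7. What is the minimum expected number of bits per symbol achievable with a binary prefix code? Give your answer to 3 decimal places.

Repeatedly combine the two least-probable nodes; the expected code length is the sum of the merged weights.
merge 5/63 + 10/63 → 5/21
merge 10/63 + 5/21 → 25/63
merge 2/7 + 20/63 → 38/63
merge 25/63 + 38/63 → 1
L = 5/21 + 25/63 + 38/63 + 1 = 47/21 ≈ 2.238 bits/symbol.

2.238 bits/symbol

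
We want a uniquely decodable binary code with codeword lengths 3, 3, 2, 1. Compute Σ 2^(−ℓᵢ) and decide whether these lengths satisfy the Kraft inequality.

With common denominator 2^3 = 8: Σ 2^(−ℓᵢ) = 1/8 + 1/8 + 2/8 + 4/8 = 8/8 = 1.
Kraft's inequality requires Σ ≤ 1; here Σ = 1 ≤ 1, so such a prefix code exists.

1; yes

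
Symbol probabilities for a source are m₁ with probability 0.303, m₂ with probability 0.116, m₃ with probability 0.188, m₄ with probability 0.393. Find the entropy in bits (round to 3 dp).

1.865 bits

H = −Σ pᵢ log₂ pᵢ.
−0.303·log₂(0.303) = 0.5220
−0.116·log₂(0.116) = 0.3605
−0.188·log₂(0.188) = 0.4533
−0.393·log₂(0.393) = 0.5295
Sum ≈ 1.8653 → 1.865 bits.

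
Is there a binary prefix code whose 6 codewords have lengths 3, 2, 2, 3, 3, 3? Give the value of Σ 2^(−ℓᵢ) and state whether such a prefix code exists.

1; yes

With common denominator 2^3 = 8: Σ 2^(−ℓᵢ) = 1/8 + 2/8 + 2/8 + 1/8 + 1/8 + 1/8 = 8/8 = 1.
Kraft's inequality requires Σ ≤ 1; here Σ = 1 ≤ 1, so such a prefix code exists.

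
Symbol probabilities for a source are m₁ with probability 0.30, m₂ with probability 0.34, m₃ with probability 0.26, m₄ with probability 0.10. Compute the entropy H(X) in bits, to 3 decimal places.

1.888 bits

H = −Σ pᵢ log₂ pᵢ.
−0.30·log₂(0.30) = 0.5211
−0.34·log₂(0.34) = 0.5292
−0.26·log₂(0.26) = 0.5053
−0.10·log₂(0.10) = 0.3322
Sum ≈ 1.8877 → 1.888 bits.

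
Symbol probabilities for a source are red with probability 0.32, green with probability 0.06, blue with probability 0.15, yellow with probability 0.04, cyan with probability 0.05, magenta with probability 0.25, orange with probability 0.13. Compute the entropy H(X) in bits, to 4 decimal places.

H = −Σ pᵢ log₂ pᵢ.
−0.32·log₂(0.32) = 0.5260
−0.06·log₂(0.06) = 0.2435
−0.15·log₂(0.15) = 0.4105
−0.04·log₂(0.04) = 0.1858
−0.05·log₂(0.05) = 0.2161
−0.25·log₂(0.25) = 0.5000
−0.13·log₂(0.13) = 0.3826
Sum ≈ 2.4646 → 2.4646 bits.

2.4646 bits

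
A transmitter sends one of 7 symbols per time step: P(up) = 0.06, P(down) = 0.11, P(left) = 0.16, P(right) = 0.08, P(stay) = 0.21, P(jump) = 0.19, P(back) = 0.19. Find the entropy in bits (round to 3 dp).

2.692 bits

H = −Σ pᵢ log₂ pᵢ.
−0.06·log₂(0.06) = 0.2435
−0.11·log₂(0.11) = 0.3503
−0.16·log₂(0.16) = 0.4230
−0.08·log₂(0.08) = 0.2915
−0.21·log₂(0.21) = 0.4728
−0.19·log₂(0.19) = 0.4552
−0.19·log₂(0.19) = 0.4552
Sum ≈ 2.6916 → 2.692 bits.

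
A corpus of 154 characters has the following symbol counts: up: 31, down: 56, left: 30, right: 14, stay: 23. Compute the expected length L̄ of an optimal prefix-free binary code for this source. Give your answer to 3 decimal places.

2.240 bits/symbol

Probabilities are the counts divided by 154.
Repeatedly combine the two least-probable nodes; the expected code length is the sum of the merged weights.
merge 1/11 + 23/154 → 37/154
merge 15/77 + 31/154 → 61/154
merge 37/154 + 4/11 → 93/154
merge 61/154 + 93/154 → 1
L = 37/154 + 61/154 + 93/154 + 1 = 345/154 ≈ 2.240 bits/symbol.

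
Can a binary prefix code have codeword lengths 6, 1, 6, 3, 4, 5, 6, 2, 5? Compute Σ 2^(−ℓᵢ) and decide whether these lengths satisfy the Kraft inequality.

1.046875; no

With common denominator 2^6 = 64: Σ 2^(−ℓᵢ) = 1/64 + 32/64 + 1/64 + 8/64 + 4/64 + 2/64 + 1/64 + 16/64 + 2/64 = 67/64 = 1.046875.
Kraft's inequality requires Σ ≤ 1; here Σ = 1.046875 > 1, so no such prefix code exists.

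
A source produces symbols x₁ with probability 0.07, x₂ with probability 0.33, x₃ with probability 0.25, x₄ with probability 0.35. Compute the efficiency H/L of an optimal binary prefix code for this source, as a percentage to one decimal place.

Entropy H = −Σ p log₂ p ≈ 1.8265 bits.
Huffman merges: 7/100+1/4→8/25; 8/25+33/100→13/20; 7/20+13/20→1. L = 197/100 ≈ 1.9700.
Efficiency = H/L = 1.8265/1.9700 = 92.7%.

92.7%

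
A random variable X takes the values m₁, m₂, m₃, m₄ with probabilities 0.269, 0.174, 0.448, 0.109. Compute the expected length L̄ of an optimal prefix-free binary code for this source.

Repeatedly combine the two least-probable nodes; the expected code length is the sum of the merged weights.
merge 109/1000 + 87/500 → 283/1000
merge 269/1000 + 283/1000 → 69/125
merge 56/125 + 69/125 → 1
L = 283/1000 + 69/125 + 1 = 367/200 = 1.835 bits/symbol.

1.835 bits/symbol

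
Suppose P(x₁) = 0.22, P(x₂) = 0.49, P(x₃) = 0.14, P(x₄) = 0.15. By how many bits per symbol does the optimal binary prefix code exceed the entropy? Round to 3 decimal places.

0.007 bits

Entropy H = −Σ p log₂ p ≈ 1.7925 bits.
Huffman merges: 7/50+3/20→29/100; 11/50+29/100→51/100; 49/100+51/100→1. L = 9/5 ≈ 1.8000.
L − H = 1.8000 − 1.7925 = 0.007 bits.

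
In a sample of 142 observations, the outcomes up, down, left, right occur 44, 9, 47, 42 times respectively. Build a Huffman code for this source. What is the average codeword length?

Probabilities are the counts divided by 142.
Repeatedly combine the two least-probable nodes; the expected code length is the sum of the merged weights.
merge 9/142 + 21/71 → 51/142
merge 22/71 + 47/142 → 91/142
merge 51/142 + 91/142 → 1
L = 51/142 + 91/142 + 1 = 2 bits/symbol.

2 bits/symbol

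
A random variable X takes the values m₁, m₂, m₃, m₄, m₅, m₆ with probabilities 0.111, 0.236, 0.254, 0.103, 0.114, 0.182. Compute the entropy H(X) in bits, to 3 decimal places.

H = −Σ pᵢ log₂ pᵢ.
−0.111·log₂(0.111) = 0.3520
−0.236·log₂(0.236) = 0.4916
−0.254·log₂(0.254) = 0.5022
−0.103·log₂(0.103) = 0.3378
−0.114·log₂(0.114) = 0.3571
−0.182·log₂(0.182) = 0.4474
Sum ≈ 2.4881 → 2.488 bits.

2.488 bits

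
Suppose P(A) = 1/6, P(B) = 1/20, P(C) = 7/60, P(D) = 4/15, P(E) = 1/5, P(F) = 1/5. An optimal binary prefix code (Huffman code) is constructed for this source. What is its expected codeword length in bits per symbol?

2.5 bits/symbol

Repeatedly combine the two least-probable nodes; the expected code length is the sum of the merged weights.
merge 1/20 + 7/60 → 1/6
merge 1/6 + 1/6 → 1/3
merge 1/5 + 1/5 → 2/5
merge 4/15 + 1/3 → 3/5
merge 2/5 + 3/5 → 1
L = 1/6 + 1/3 + 2/5 + 3/5 + 1 = 5/2 = 2.5 bits/symbol.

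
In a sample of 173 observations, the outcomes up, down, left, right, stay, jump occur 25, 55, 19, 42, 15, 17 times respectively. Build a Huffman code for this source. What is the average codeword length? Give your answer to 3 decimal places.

2.439 bits/symbol

Probabilities are the counts divided by 173.
Repeatedly combine the two least-probable nodes; the expected code length is the sum of the merged weights.
merge 15/173 + 17/173 → 32/173
merge 19/173 + 25/173 → 44/173
merge 32/173 + 42/173 → 74/173
merge 44/173 + 55/173 → 99/173
merge 74/173 + 99/173 → 1
L = 32/173 + 44/173 + 74/173 + 99/173 + 1 = 422/173 ≈ 2.439 bits/symbol.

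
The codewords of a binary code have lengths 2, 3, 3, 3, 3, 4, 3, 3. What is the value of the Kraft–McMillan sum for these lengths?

1.0625

With common denominator 2^4 = 16: Σ 2^(−ℓᵢ) = 4/16 + 2/16 + 2/16 + 2/16 + 2/16 + 1/16 + 2/16 + 2/16 = 17/16 = 1.0625.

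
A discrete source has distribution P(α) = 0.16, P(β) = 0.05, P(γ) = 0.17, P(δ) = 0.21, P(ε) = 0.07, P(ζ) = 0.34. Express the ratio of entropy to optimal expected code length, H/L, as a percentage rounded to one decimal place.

Entropy H = −Σ p log₂ p ≈ 2.3443 bits.
Huffman merges: 1/20+7/100→3/25; 3/25+4/25→7/25; 17/100+21/100→19/50; 7/25+17/50→31/50; 19/50+31/50→1. L = 12/5 ≈ 2.4000.
Efficiency = H/L = 2.3443/2.4000 = 97.7%.

97.7%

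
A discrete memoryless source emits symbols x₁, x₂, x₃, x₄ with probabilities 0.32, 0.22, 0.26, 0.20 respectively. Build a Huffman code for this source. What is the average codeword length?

2 bits/symbol

Repeatedly combine the two least-probable nodes; the expected code length is the sum of the merged weights.
merge 1/5 + 11/50 → 21/50
merge 13/50 + 8/25 → 29/50
merge 21/50 + 29/50 → 1
L = 21/50 + 29/50 + 1 = 2 bits/symbol.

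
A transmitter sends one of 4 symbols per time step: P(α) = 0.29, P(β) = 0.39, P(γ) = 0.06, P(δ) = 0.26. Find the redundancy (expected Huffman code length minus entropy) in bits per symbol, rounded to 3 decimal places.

Entropy H = −Σ p log₂ p ≈ 1.7965 bits.
Huffman merges: 3/50+13/50→8/25; 29/100+8/25→61/100; 39/100+61/100→1. L = 193/100 ≈ 1.9300.
L − H = 1.9300 − 1.7965 = 0.133 bits.

0.133 bits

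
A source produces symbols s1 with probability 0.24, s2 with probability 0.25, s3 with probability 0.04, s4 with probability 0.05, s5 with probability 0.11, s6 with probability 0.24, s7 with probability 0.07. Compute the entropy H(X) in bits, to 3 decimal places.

2.509 bits

H = −Σ pᵢ log₂ pᵢ.
−0.24·log₂(0.24) = 0.4941
−0.25·log₂(0.25) = 0.5000
−0.04·log₂(0.04) = 0.1858
−0.05·log₂(0.05) = 0.2161
−0.11·log₂(0.11) = 0.3503
−0.24·log₂(0.24) = 0.4941
−0.07·log₂(0.07) = 0.2686
Sum ≈ 2.5090 → 2.509 bits.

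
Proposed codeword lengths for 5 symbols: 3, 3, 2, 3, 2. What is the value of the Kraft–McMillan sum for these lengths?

With common denominator 2^3 = 8: Σ 2^(−ℓᵢ) = 1/8 + 1/8 + 2/8 + 1/8 + 2/8 = 7/8 = 0.875.

0.875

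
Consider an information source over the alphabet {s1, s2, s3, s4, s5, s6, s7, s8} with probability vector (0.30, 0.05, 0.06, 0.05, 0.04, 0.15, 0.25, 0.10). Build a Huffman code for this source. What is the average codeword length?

2.65 bits/symbol

Repeatedly combine the two least-probable nodes; the expected code length is the sum of the merged weights.
merge 1/25 + 1/20 → 9/100
merge 1/20 + 3/50 → 11/100
merge 9/100 + 1/10 → 19/100
merge 11/100 + 3/20 → 13/50
merge 19/100 + 1/4 → 11/25
merge 13/50 + 3/10 → 14/25
merge 11/25 + 14/25 → 1
L = 9/100 + 11/100 + 19/100 + 13/50 + 11/25 + 14/25 + 1 = 53/20 = 2.65 bits/symbol.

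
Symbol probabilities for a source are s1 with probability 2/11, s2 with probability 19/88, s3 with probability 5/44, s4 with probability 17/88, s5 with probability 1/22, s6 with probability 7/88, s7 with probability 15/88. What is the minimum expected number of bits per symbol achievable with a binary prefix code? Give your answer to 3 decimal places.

2.716 bits/symbol

Repeatedly combine the two least-probable nodes; the expected code length is the sum of the merged weights.
merge 1/22 + 7/88 → 1/8
merge 5/44 + 1/8 → 21/88
merge 15/88 + 2/11 → 31/88
merge 17/88 + 19/88 → 9/22
merge 21/88 + 31/88 → 13/22
merge 9/22 + 13/22 → 1
L = 1/8 + 21/88 + 31/88 + 9/22 + 13/22 + 1 = 239/88 ≈ 2.716 bits/symbol.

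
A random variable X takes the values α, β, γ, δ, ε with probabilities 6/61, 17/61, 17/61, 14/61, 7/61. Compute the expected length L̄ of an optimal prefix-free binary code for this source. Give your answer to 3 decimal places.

Repeatedly combine the two least-probable nodes; the expected code length is the sum of the merged weights.
merge 6/61 + 7/61 → 13/61
merge 13/61 + 14/61 → 27/61
merge 17/61 + 17/61 → 34/61
merge 27/61 + 34/61 → 1
L = 13/61 + 27/61 + 34/61 + 1 = 135/61 ≈ 2.213 bits/symbol.

2.213 bits/symbol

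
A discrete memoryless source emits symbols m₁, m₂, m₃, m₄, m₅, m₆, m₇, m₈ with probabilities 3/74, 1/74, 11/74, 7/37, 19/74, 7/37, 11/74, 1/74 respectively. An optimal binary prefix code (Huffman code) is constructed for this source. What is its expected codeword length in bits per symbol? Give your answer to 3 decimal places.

Repeatedly combine the two least-probable nodes; the expected code length is the sum of the merged weights.
merge 1/74 + 1/74 → 1/37
merge 1/37 + 3/74 → 5/74
merge 5/74 + 11/74 → 8/37
merge 11/74 + 7/37 → 25/74
merge 7/37 + 8/37 → 15/37
merge 19/74 + 25/74 → 22/37
merge 15/37 + 22/37 → 1
L = 1/37 + 5/74 + 8/37 + 25/74 + 15/37 + 22/37 + 1 = 98/37 ≈ 2.649 bits/symbol.

2.649 bits/symbol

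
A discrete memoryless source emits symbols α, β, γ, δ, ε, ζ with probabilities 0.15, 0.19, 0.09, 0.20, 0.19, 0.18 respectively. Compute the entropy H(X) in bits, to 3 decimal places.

2.543 bits

H = −Σ pᵢ log₂ pᵢ.
−0.15·log₂(0.15) = 0.4105
−0.19·log₂(0.19) = 0.4552
−0.09·log₂(0.09) = 0.3127
−0.20·log₂(0.20) = 0.4644
−0.19·log₂(0.19) = 0.4552
−0.18·log₂(0.18) = 0.4453
Sum ≈ 2.5433 → 2.543 bits.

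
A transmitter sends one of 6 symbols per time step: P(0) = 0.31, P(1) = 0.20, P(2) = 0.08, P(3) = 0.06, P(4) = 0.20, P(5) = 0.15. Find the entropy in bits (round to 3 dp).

H = −Σ pᵢ log₂ pᵢ.
−0.31·log₂(0.31) = 0.5238
−0.20·log₂(0.20) = 0.4644
−0.08·log₂(0.08) = 0.2915
−0.06·log₂(0.06) = 0.2435
−0.20·log₂(0.20) = 0.4644
−0.15·log₂(0.15) = 0.4105
Sum ≈ 2.3982 → 2.398 bits.

2.398 bits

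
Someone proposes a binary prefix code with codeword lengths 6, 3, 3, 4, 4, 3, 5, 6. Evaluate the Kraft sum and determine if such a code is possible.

With common denominator 2^6 = 64: Σ 2^(−ℓᵢ) = 1/64 + 8/64 + 8/64 + 4/64 + 4/64 + 8/64 + 2/64 + 1/64 = 36/64 = 0.5625.
Kraft's inequality requires Σ ≤ 1; here Σ = 0.5625 ≤ 1, so such a prefix code exists.

0.5625; yes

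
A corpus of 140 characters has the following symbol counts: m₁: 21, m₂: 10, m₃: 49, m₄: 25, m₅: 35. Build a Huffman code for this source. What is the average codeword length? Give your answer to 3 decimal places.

2.221 bits/symbol

Probabilities are the counts divided by 140.
Repeatedly combine the two least-probable nodes; the expected code length is the sum of the merged weights.
merge 1/14 + 3/20 → 31/140
merge 5/28 + 31/140 → 2/5
merge 1/4 + 7/20 → 3/5
merge 2/5 + 3/5 → 1
L = 31/140 + 2/5 + 3/5 + 1 = 311/140 ≈ 2.221 bits/symbol.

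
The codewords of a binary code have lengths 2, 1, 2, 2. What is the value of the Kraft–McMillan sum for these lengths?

1.25

With common denominator 2^2 = 4: Σ 2^(−ℓᵢ) = 1/4 + 2/4 + 1/4 + 1/4 = 5/4 = 1.25.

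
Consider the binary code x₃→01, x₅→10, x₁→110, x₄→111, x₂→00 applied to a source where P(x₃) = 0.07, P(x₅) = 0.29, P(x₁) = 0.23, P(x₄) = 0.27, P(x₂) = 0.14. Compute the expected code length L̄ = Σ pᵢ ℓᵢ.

2.5 bits/symbol

L̄ = Σ pᵢ·ℓᵢ = 0.07·2 + 0.29·2 + 0.23·3 + 0.27·3 + 0.14·2 = 2.5 bits/symbol.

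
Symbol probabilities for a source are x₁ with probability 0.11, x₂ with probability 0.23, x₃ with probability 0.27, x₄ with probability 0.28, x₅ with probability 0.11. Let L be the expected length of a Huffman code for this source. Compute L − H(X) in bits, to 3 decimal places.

0.008 bits

Entropy H = −Σ p log₂ p ≈ 2.2125 bits.
Huffman merges: 11/100+11/100→11/50; 11/50+23/100→9/20; 27/100+7/25→11/20; 9/20+11/20→1. L = 111/50 ≈ 2.2200.
L − H = 2.2200 − 2.2125 = 0.008 bits.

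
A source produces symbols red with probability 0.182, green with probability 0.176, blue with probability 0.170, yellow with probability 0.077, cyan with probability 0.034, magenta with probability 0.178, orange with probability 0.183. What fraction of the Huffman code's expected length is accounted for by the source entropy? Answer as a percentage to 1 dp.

97.1%

Entropy H = −Σ p log₂ p ≈ 2.6653 bits.
Huffman merges: 17/500+77/1000→111/1000; 111/1000+17/100→281/1000; 22/125+89/500→177/500; 91/500+183/1000→73/200; 281/1000+177/500→127/200; 73/200+127/200→1. L = 1373/500 ≈ 2.7460.
Efficiency = H/L = 2.6653/2.7460 = 97.1%.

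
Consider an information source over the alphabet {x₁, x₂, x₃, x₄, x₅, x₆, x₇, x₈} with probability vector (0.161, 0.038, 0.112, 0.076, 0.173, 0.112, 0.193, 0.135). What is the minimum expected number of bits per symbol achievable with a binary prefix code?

2.921 bits/symbol

Repeatedly combine the two least-probable nodes; the expected code length is the sum of the merged weights.
merge 19/500 + 19/250 → 57/500
merge 14/125 + 14/125 → 28/125
merge 57/500 + 27/200 → 249/1000
merge 161/1000 + 173/1000 → 167/500
merge 193/1000 + 28/125 → 417/1000
merge 249/1000 + 167/500 → 583/1000
merge 417/1000 + 583/1000 → 1
L = 57/500 + 28/125 + 249/1000 + 167/500 + 417/1000 + 583/1000 + 1 = 2921/1000 = 2.921 bits/symbol.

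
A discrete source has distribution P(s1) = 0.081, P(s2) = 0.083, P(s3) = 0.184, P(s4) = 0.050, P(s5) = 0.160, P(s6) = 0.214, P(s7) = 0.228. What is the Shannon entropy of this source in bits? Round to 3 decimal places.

2.643 bits

H = −Σ pᵢ log₂ pᵢ.
−0.081·log₂(0.081) = 0.2937
−0.083·log₂(0.083) = 0.2980
−0.184·log₂(0.184) = 0.4494
−0.050·log₂(0.050) = 0.2161
−0.160·log₂(0.160) = 0.4230
−0.214·log₂(0.214) = 0.4760
−0.228·log₂(0.228) = 0.4863
Sum ≈ 2.6425 → 2.643 bits.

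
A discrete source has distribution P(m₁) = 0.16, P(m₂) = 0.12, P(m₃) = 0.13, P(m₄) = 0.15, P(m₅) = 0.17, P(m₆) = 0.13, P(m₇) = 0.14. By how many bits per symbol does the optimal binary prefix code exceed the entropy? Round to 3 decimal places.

Entropy H = −Σ p log₂ p ≈ 2.7976 bits.
Huffman merges: 3/25+13/100→1/4; 13/100+7/50→27/100; 3/20+4/25→31/100; 17/100+1/4→21/50; 27/100+31/100→29/50; 21/50+29/50→1. L = 283/100 ≈ 2.8300.
L − H = 2.8300 − 2.7976 = 0.032 bits.

0.032 bits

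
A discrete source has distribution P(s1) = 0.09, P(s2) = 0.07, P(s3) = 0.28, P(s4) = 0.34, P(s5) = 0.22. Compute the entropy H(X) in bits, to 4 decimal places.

H = −Σ pᵢ log₂ pᵢ.
−0.09·log₂(0.09) = 0.3127
−0.07·log₂(0.07) = 0.2686
−0.28·log₂(0.28) = 0.5142
−0.34·log₂(0.34) = 0.5292
−0.22·log₂(0.22) = 0.4806
Sum ≈ 2.1052 → 2.1052 bits.

2.1052 bits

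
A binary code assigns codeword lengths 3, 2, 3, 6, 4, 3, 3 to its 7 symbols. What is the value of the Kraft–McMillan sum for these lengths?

With common denominator 2^6 = 64: Σ 2^(−ℓᵢ) = 8/64 + 16/64 + 8/64 + 1/64 + 4/64 + 8/64 + 8/64 = 53/64 = 0.828125.

0.828125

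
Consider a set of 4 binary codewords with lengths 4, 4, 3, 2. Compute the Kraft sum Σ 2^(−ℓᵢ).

With common denominator 2^4 = 16: Σ 2^(−ℓᵢ) = 1/16 + 1/16 + 2/16 + 4/16 = 8/16 = 0.5.

0.5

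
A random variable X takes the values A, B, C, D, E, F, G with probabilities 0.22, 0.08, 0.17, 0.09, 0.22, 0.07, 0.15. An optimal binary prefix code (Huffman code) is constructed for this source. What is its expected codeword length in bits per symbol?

Repeatedly combine the two least-probable nodes; the expected code length is the sum of the merged weights.
merge 7/100 + 2/25 → 3/20
merge 9/100 + 3/20 → 6/25
merge 3/20 + 17/100 → 8/25
merge 11/50 + 11/50 → 11/25
merge 6/25 + 8/25 → 14/25
merge 11/25 + 14/25 → 1
L = 3/20 + 6/25 + 8/25 + 11/25 + 14/25 + 1 = 271/100 = 2.71 bits/symbol.

2.71 bits/symbol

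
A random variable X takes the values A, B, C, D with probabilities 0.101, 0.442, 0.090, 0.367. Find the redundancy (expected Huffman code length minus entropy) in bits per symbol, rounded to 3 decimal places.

Entropy H = −Σ p log₂ p ≈ 1.6981 bits.
Huffman merges: 9/100+101/1000→191/1000; 191/1000+367/1000→279/500; 221/500+279/500→1. L = 1749/1000 ≈ 1.7490.
L − H = 1.7490 − 1.6981 = 0.051 bits.

0.051 bits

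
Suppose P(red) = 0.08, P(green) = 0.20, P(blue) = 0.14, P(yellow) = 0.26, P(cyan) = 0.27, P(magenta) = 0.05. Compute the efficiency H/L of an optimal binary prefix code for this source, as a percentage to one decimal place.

Entropy H = −Σ p log₂ p ≈ 2.3844 bits.
Huffman merges: 1/20+2/25→13/100; 13/100+7/50→27/100; 1/5+13/50→23/50; 27/100+27/100→27/50; 23/50+27/50→1. L = 12/5 ≈ 2.4000.
Efficiency = H/L = 2.3844/2.4000 = 99.4%.

99.4%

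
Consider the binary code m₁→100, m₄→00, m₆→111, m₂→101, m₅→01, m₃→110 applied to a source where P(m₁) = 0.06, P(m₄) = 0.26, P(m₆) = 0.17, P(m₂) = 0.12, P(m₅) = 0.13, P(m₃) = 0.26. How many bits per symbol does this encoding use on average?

2.61 bits/symbol

L̄ = Σ pᵢ·ℓᵢ = 0.06·3 + 0.26·2 + 0.17·3 + 0.12·3 + 0.13·2 + 0.26·3 = 2.61 bits/symbol.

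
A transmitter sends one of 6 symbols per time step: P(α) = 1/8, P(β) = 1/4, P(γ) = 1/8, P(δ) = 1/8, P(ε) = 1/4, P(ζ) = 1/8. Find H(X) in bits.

Each probability is a power of 1/2, so log₂(1/p) is an integer.
H = Σ p·log₂(1/p) = 1/8·3 + 1/4·2 + 1/8·3 + 1/8·3 + 1/4·2 + 1/8·3 = 2.5 bits.

2.5 bits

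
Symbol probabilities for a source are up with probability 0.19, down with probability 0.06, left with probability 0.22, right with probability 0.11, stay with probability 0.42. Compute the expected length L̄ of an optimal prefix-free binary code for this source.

2.11 bits/symbol

Repeatedly combine the two least-probable nodes; the expected code length is the sum of the merged weights.
merge 3/50 + 11/100 → 17/100
merge 17/100 + 19/100 → 9/25
merge 11/50 + 9/25 → 29/50
merge 21/50 + 29/50 → 1
L = 17/100 + 9/25 + 29/50 + 1 = 211/100 = 2.11 bits/symbol.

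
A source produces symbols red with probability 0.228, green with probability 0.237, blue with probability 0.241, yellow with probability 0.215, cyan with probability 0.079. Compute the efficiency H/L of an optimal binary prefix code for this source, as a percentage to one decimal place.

Entropy H = −Σ p log₂ p ≈ 2.2394 bits.
Huffman merges: 79/1000+43/200→147/500; 57/250+237/1000→93/200; 241/1000+147/500→107/200; 93/200+107/200→1. L = 1147/500 ≈ 2.2940.
Efficiency = H/L = 2.2394/2.2940 = 97.6%.

97.6%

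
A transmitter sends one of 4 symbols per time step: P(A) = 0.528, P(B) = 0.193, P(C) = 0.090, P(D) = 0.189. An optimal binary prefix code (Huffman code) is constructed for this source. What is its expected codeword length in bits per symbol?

Repeatedly combine the two least-probable nodes; the expected code length is the sum of the merged weights.
merge 9/100 + 189/1000 → 279/1000
merge 193/1000 + 279/1000 → 59/125
merge 59/125 + 66/125 → 1
L = 279/1000 + 59/125 + 1 = 1751/1000 = 1.751 bits/symbol.

1.751 bits/symbol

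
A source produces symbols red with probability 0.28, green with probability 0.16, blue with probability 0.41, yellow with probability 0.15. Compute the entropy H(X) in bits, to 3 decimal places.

H = −Σ pᵢ log₂ pᵢ.
−0.28·log₂(0.28) = 0.5142
−0.16·log₂(0.16) = 0.4230
−0.41·log₂(0.41) = 0.5274
−0.15·log₂(0.15) = 0.4105
Sum ≈ 1.8752 → 1.875 bits.

1.875 bits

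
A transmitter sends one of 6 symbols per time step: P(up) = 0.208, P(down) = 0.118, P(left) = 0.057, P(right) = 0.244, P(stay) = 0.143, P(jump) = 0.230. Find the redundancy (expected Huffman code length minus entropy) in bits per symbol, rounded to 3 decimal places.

0.037 bits

Entropy H = −Σ p log₂ p ≈ 2.4560 bits.
Huffman merges: 57/1000+59/500→7/40; 143/1000+7/40→159/500; 26/125+23/100→219/500; 61/250+159/500→281/500; 219/500+281/500→1. L = 2493/1000 ≈ 2.4930.
L − H = 2.4930 − 2.4560 = 0.037 bits.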